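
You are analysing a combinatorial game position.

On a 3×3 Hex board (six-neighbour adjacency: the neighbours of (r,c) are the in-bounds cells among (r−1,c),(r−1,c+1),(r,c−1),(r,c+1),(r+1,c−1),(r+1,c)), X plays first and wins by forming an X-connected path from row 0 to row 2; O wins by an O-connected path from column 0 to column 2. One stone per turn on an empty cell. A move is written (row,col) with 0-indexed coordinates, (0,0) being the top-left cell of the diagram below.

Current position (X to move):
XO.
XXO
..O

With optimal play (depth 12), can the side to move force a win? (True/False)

X winning at [XO./XXO/..O]: True

ply 1, X at XO./XXO/..O | (0,2)=+1→XOX/XXO/..O*; (2,0)=+1→XO./XXO/X.O; (2,1)=+1→XO./XXO/.XO
ply 2, O at XOX/XXO/..O | (2,0)=-1→XOX/XXO/O.O*; (2,1)=-1→XOX/XXO/.OO
ply 3, X at XOX/XXO/O.O | (2,1)=+1→XOX/XXO/OXO*
ply 4: XOX/XXO/OXO is terminal -1 (O); from XO./XXO/..O depth 12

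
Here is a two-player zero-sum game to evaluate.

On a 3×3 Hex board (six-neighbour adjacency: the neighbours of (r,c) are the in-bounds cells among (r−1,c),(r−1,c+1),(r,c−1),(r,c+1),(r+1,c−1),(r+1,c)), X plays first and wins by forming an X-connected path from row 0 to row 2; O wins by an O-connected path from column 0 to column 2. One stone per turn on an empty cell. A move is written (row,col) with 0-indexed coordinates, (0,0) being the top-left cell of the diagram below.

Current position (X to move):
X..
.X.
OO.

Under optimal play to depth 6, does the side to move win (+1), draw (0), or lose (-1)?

value(X../.X./OO., X) = -1

[X../.X./OO.] X move#1: (0,1):-1/XX./.X./OO.*, (0,2):-1/X.X/.X./OO., (1,0):-1/X../XX./OO., (1,2):-1/X../.XX/OO., (2,2):-1/X../.X./OOX
[XX./.X./OO.] O move#2: (0,2):+1/XXO/.X./OO.*, (1,0):+1/XX./OX./OO., (1,2):+1/XX./.XO/OO., (2,2):+1/XX./.X./OOO
[XXO/.X./OO.] X move#3: (1,0):-1/XXO/XX./OO.*, (1,2):-1/XXO/.XX/OO., (2,2):-1/XXO/.X./OOX
[XXO/XX./OO.] O move#4: (1,2):+1/XXO/XXO/OO.*, (2,2):+1/XXO/XX./OOO
[XXO/XXO/OO.] end (terminal -1, X#5); searched X../.X./OO. to 6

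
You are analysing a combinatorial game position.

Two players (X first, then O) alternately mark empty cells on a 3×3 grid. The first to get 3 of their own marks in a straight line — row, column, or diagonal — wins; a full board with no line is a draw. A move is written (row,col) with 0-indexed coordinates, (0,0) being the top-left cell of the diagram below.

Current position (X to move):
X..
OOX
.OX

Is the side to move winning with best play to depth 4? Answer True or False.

X winning at [X../OOX/.OX]: True

ply 1, X at X../OOX/.OX | (0,1)=+0→XX./OOX/.OX; (0,2)=+1→X.X/OOX/.OX*; (2,0)=-1→X../OOX/XOX
ply 2: X.X/OOX/.OX is terminal -1 (O); from X../OOX/.OX depth 4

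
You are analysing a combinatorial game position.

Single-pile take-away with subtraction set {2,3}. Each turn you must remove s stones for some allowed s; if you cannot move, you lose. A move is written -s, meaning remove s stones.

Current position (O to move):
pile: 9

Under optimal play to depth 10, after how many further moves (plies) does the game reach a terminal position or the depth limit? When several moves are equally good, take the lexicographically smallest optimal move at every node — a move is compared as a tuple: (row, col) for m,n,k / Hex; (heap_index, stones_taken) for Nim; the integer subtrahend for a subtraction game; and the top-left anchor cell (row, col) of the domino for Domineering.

PV length from [9]: 3 plies

ply 1, O at 9 | -2=-1→7; -3=+1→6*
ply 2, X at 6 | -2=-1→4*; -3=-1→3
ply 3, O at 4 | -2=-1→2; -3=+1→1*
ply 4: 1 is terminal -1 (X); from 9 depth 10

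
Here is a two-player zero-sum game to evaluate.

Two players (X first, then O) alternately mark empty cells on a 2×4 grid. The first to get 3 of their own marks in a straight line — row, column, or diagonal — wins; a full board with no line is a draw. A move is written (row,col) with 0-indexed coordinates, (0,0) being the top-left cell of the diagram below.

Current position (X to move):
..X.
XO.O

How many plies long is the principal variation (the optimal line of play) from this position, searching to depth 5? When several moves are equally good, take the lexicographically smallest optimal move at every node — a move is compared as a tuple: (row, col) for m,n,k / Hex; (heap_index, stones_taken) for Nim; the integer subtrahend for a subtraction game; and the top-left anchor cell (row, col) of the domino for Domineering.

PV length from [..X./XO.O]: 4 plies

ply 1, X at ..X./XO.O | (0,0)=-1→X.X./XO.O; (0,1)=-1→.XX./XO.O; (0,3)=-1→..XX/XO.O; (1,2)=+0→..X./XOXO*
ply 2, O at ..X./XOXO | (0,0)=+0→O.X./XOXO*; (0,1)=+0→.OX./XOXO; (0,3)=+0→..XO/XOXO
ply 3, X at O.X./XOXO | (0,1)=+0→OXX./XOXO*; (0,3)=+0→O.XX/XOXO
ply 4, O at OXX./XOXO | (0,3)=+0→OXXO/XOXO*
ply 5: OXXO/XOXO is terminal +0 (X); from ..X./XO.O depth 5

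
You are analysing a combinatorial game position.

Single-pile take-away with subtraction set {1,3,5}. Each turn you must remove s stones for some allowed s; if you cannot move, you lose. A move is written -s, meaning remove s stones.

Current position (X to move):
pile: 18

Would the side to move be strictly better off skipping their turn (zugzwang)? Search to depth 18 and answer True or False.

zugzwang(18, X) = True

p1 X@[18]: -1[17]-1* -3[15]-1 -5[13]-1
p2 O@[17]: -1[16]+1* -3[14]+1 -5[12]+1
p3 X@[16]: -1[15]-1* -3[13]-1 -5[11]-1
p4 O@[15]: -1[14]+1* -3[12]+1 -5[10]+1
p5 X@[14]: -1[13]-1* -3[11]-1 -5[9]-1
p6 O@[13]: -1[12]+1* -3[10]+1 -5[8]+1
p7 X@[12]: -1[11]-1* -3[9]-1 -5[7]-1
p8 O@[11]: -1[10]+1* -3[8]+1 -5[6]+1
p9 X@[10]: -1[9]-1* -3[7]-1 -5[5]-1
p10 O@[9]: -1[8]+1* -3[6]+1 -5[4]+1
p11 X@[8]: -1[7]-1* -3[5]-1 -5[3]-1
p12 O@[7]: -1[6]+1* -3[4]+1 -5[2]+1
p13 X@[6]: -1[5]-1* -3[3]-1 -5[1]-1
p14 O@[5]: -1[4]+1* -3[2]+1 -5[0]+1
p15 X@[4]: -1[3]-1* -3[1]-1
p16 O@[3]: -1[2]+1* -3[0]+1
p17 X@[2]: -1[1]-1*
p18 O@[1]: -1[0]+1*
p19 X@[0] terminal -1; root [18] d18
pass branch (O moves first from the same position):
  | p1 O@[18]: -1[17]-1* -3[15]-1 -5[13]-1
  | p2 X@[17]: -1[16]+1* -3[14]+1 -5[12]+1
  | p3 O@[16]: -1[15]-1* -3[13]-1 -5[11]-1
  | p4 X@[15]: -1[14]+1* -3[12]+1 -5[10]+1
  | p5 O@[14]: -1[13]-1* -3[11]-1 -5[9]-1
  | p6 X@[13]: -1[12]+1* -3[10]+1 -5[8]+1
  | p7 O@[12]: -1[11]-1* -3[9]-1 -5[7]-1
  | p8 X@[11]: -1[10]+1* -3[8]+1 -5[6]+1
  | p9 O@[10]: -1[9]-1* -3[7]-1 -5[5]-1
  | p10 X@[9]: -1[8]+1* -3[6]+1 -5[4]+1
  | p11 O@[8]: -1[7]-1* -3[5]-1 -5[3]-1
  | p12 X@[7]: -1[6]+1* -3[4]+1 -5[2]+1
  | p13 O@[6]: -1[5]-1* -3[3]-1 -5[1]-1
  | p14 X@[5]: -1[4]+1* -3[2]+1 -5[0]+1
  | p15 O@[4]: -1[3]-1* -3[1]-1
  | p16 X@[3]: -1[2]+1* -3[0]+1
  | p17 O@[2]: -1[1]-1*
  | p18 X@[1]: -1[0]+1*
  | p19 O@[0] terminal -1; root [18] d18
X moving scores -1; X passing scores +1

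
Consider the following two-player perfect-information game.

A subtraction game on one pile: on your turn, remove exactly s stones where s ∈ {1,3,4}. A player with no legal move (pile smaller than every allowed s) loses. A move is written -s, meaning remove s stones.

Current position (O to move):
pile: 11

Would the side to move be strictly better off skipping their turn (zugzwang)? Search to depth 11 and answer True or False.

p1 O@[11]: -1[10]-1 -3[8]-1 -4[7]+1*
p2 X@[7]: -1[6]-1* -3[4]-1 -4[3]-1
p3 O@[6]: -1[5]-1 -3[3]-1 -4[2]+1*
p4 X@[2]: -1[1]-1*
p5 O@[1]: -1[0]+1*
p6 X@[0] terminal -1; root [11] d11
pass branch (X moves first from the same position):
  | p1 X@[11]: -1[10]-1 -3[8]-1 -4[7]+1*
  | p2 O@[7]: -1[6]-1* -3[4]-1 -4[3]-1
  | p3 X@[6]: -1[5]-1 -3[3]-1 -4[2]+1*
  | p4 O@[2]: -1[1]-1*
  | p5 X@[1]: -1[0]+1*
  | p6 O@[0] terminal -1; root [11] d11
O moving scores +1; O passing scores -1

zugzwang(11, O) = False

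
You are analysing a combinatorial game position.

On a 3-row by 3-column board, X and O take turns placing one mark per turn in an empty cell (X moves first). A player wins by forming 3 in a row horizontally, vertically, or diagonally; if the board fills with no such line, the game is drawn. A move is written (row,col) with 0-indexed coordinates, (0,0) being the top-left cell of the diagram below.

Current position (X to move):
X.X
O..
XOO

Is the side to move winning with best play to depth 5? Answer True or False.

X winning at [X.X/O../XOO]: True

p1 X@[X.X/O../XOO]: (0,1)[XXX/O../XOO]+1* (1,1)[X.X/OX./XOO]+1 (1,2)[X.X/O.X/XOO]+1
p2 O@[XXX/O../XOO] terminal -1; root [X.X/O../XOO] d5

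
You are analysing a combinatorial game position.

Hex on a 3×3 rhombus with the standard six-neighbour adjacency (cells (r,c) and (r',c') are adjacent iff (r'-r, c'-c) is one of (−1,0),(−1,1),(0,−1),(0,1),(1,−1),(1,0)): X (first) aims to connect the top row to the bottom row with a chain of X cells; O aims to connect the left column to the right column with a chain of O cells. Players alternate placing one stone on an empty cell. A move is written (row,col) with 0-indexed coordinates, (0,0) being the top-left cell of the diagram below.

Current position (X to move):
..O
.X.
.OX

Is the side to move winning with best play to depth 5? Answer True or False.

p1 X@[..O/.X./.OX]: (0,0)[X.O/.X./.OX]+1* (0,1)[.XO/.X./.OX]+1 (1,0)[..O/XX./.OX]+1 (1,2)[..O/.XX/.OX]-1 (2,0)[..O/.X./XOX]-1
p2 O@[X.O/.X./.OX]: (0,1)[XOO/.X./.OX]-1* (1,0)[X.O/OX./.OX]-1 (1,2)[X.O/.XO/.OX]-1 (2,0)[X.O/.X./OOX]-1
p3 X@[XOO/.X./.OX]: (1,0)[XOO/XX./.OX]+1* (1,2)[XOO/.XX/.OX]-1 (2,0)[XOO/.X./XOX]-1
p4 O@[XOO/XX./.OX]: (1,2)[XOO/XXO/.OX]-1* (2,0)[XOO/XX./OOX]-1
p5 X@[XOO/XXO/.OX]: (2,0)[XOO/XXO/XOX]+1*
p6 O@[XOO/XXO/XOX] terminal -1; root [..O/.X./.OX] d5

X winning at [..O/.X./.OX]: True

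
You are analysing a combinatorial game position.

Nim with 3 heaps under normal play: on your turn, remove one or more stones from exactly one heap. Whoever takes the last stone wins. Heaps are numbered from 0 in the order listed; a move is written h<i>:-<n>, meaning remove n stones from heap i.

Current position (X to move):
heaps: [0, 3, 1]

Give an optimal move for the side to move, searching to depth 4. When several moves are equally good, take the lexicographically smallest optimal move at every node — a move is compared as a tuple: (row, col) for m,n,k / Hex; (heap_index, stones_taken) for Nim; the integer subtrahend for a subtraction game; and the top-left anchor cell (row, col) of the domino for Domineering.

X's best at [(0,3,1)]: h1:-2

p1 X@[(0,3,1)]: h1:-1[(0,2,1)]-1 h1:-2[(0,1,1)]+1* h1:-3[(0,0,1)]-1 h2:-1[(0,3,0)]-1
p2 O@[(0,1,1)]: h1:-1[(0,0,1)]-1* h2:-1[(0,1,0)]-1
p3 X@[(0,0,1)]: h2:-1[(0,0,0)]+1*
p4 O@[(0,0,0)] terminal -1; root [(0,3,1)] d4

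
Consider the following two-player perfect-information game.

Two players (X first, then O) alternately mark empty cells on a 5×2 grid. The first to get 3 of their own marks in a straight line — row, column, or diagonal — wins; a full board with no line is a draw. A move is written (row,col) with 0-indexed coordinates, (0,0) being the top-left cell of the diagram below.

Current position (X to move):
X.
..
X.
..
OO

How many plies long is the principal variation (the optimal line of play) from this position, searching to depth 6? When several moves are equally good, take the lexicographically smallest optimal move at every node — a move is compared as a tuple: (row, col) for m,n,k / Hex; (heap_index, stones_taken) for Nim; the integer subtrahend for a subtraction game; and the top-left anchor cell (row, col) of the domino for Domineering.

[X./../X./../OO] X move#1: (0,1):+0/XX/../X./../OO, (1,0):+1/X./X./X./../OO*, (1,1):+1/X./.X/X./../OO, (2,1):+1/X./../XX/../OO, (3,0):+0/X./../X./X./OO, (3,1):+0/X./../X./.X/OO
[X./X./X./../OO] end (terminal -1, O#2); searched X./../X./../OO to 6

PV length from [X./../X./../OO]: 1 ply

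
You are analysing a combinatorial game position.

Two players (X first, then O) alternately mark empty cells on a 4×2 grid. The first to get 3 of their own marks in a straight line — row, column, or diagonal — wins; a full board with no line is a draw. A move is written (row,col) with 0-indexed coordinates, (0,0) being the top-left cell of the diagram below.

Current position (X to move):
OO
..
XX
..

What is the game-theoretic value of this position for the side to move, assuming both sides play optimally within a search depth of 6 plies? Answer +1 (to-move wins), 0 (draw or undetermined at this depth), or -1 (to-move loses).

value(OO/../XX/.., X) = 0

ply 1, X at OO/../XX/.. | (1,0)=+0→OO/X./XX/..*; (1,1)=+0→OO/.X/XX/..; (3,0)=+0→OO/../XX/X.; (3,1)=+0→OO/../XX/.X
ply 2, O at OO/X./XX/.. | (1,1)=-1→OO/XO/XX/..; (3,0)=+0→OO/X./XX/O.*; (3,1)=-1→OO/X./XX/.O
ply 3, X at OO/X./XX/O. | (1,1)=+0→OO/XX/XX/O.*; (3,1)=+0→OO/X./XX/OX
ply 4, O at OO/XX/XX/O. | (3,1)=+0→OO/XX/XX/OO*
ply 5: OO/XX/XX/OO is terminal +0 (X); from OO/../XX/.. depth 6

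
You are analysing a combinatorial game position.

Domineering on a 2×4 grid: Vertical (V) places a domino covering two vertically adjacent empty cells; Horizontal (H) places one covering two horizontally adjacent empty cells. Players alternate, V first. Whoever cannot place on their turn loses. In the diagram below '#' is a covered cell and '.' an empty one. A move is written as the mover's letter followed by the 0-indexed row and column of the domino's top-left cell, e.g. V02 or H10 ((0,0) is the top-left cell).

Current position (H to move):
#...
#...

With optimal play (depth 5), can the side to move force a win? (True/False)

H winning at [#.../#...]: True

p1 H@[#.../#...]: H01[###./#...]+1* H02[#.##/#...]+1 H11[#.../###.]+1 H12[#.../#.##]+1
p2 V@[###./#...]: V03[####/#..#]-1*
p3 H@[####/#..#]: H11[####/####]+1*
p4 V@[####/####] terminal -1; root [#.../#...] d5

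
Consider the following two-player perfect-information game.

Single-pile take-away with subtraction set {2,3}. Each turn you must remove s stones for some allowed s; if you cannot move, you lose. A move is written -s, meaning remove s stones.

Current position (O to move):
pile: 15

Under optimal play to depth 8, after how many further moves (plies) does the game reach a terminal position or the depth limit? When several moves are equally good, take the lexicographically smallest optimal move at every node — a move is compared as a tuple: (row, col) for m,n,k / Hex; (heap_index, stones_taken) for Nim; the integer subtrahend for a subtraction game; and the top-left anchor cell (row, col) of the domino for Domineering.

PV length from [15]: 6 plies

[15] O move#1: -2:-1/13*, -3:-1/12
[13] X move#2: -2:+1/11*, -3:+1/10
[11] O move#3: -2:-1/9*, -3:-1/8
[9] X move#4: -2:-1/7, -3:+1/6*
[6] O move#5: -2:-1/4*, -3:-1/3
[4] X move#6: -2:-1/2, -3:+1/1*
[1] end (terminal -1, O#7); searched 15 to 8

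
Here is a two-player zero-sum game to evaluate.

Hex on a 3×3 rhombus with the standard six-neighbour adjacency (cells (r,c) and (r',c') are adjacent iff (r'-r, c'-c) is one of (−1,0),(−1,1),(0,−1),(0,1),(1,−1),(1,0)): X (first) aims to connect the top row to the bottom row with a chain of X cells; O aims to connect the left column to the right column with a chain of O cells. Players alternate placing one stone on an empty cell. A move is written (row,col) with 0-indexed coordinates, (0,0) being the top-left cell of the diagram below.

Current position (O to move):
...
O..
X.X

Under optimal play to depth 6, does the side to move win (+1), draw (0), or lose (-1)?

[.../O../X.X] O move#1: (0,0):-1/O../O../X.X, (0,1):-1/.O./O../X.X, (0,2):+1/..O/O../X.X*, (1,1):+1/.../OO./X.X, (1,2):-1/.../O.O/X.X, (2,1):-1/.../O../XOX
[..O/O../X.X] X move#2: (0,0):-1/X.O/O../X.X*, (0,1):-1/.XO/O../X.X, (1,1):-1/..O/OX./X.X, (1,2):-1/..O/O.X/X.X, (2,1):-1/..O/O../XXX
[X.O/O../X.X] O move#3: (0,1):+1/XOO/O../X.X*, (1,1):+1/X.O/OO./X.X, (1,2):+1/X.O/O.O/X.X, (2,1):+1/X.O/O../XOX
[XOO/O../X.X] end (terminal -1, X#4); searched .../O../X.X to 6

value(.../O../X.X, O) = +1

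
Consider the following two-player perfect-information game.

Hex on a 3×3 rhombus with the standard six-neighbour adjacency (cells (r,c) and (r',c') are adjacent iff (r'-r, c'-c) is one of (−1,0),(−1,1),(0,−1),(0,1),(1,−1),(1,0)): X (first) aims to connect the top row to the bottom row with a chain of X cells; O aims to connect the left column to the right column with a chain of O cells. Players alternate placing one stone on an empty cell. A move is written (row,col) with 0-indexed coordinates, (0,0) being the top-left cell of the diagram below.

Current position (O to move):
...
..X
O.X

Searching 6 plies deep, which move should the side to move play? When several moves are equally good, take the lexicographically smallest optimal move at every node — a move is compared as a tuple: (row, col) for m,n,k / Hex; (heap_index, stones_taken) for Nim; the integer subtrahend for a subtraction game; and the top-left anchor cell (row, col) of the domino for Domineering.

O's best at [.../..X/O.X]: (0,2)

ply 1, O at .../..X/O.X | (0,0)=-1→O../..X/O.X; (0,1)=-1→.O./..X/O.X; (0,2)=+1→..O/..X/O.X*; (1,0)=-1→.../O.X/O.X; (1,1)=-1→.../.OX/O.X; (2,1)=-1→.../..X/OOX
ply 2, X at ..O/..X/O.X | (0,0)=-1→X.O/..X/O.X*; (0,1)=-1→.XO/..X/O.X; (1,0)=-1→..O/X.X/O.X; (1,1)=-1→..O/.XX/O.X; (2,1)=-1→..O/..X/OXX
ply 3, O at X.O/..X/O.X | (0,1)=+1→XOO/..X/O.X*; (1,0)=+1→X.O/O.X/O.X; (1,1)=+1→X.O/.OX/O.X; (2,1)=-1→X.O/..X/OOX
ply 4, X at XOO/..X/O.X | (1,0)=-1→XOO/X.X/O.X*; (1,1)=-1→XOO/.XX/O.X; (2,1)=-1→XOO/..X/OXX
ply 5, O at XOO/X.X/O.X | (1,1)=+1→XOO/XOX/O.X*; (2,1)=-1→XOO/X.X/OOX
ply 6: XOO/XOX/O.X is terminal -1 (X); from .../..X/O.X depth 6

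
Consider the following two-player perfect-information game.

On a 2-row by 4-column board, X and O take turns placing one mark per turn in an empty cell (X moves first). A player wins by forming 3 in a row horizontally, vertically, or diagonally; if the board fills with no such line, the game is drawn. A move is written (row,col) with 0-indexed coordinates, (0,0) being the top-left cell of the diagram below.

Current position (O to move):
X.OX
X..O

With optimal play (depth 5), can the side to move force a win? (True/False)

ply 1, O at X.OX/X..O | (0,1)=+0→XOOX/X..O*; (1,1)=+0→X.OX/XO.O; (1,2)=+0→X.OX/X.OO
ply 2, X at XOOX/X..O | (1,1)=+0→XOOX/XX.O*; (1,2)=+0→XOOX/X.XO
ply 3, O at XOOX/XX.O | (1,2)=+0→XOOX/XXOO*
ply 4: XOOX/XXOO is terminal +0 (X); from X.OX/X..O depth 5

O winning at [X.OX/X..O]: False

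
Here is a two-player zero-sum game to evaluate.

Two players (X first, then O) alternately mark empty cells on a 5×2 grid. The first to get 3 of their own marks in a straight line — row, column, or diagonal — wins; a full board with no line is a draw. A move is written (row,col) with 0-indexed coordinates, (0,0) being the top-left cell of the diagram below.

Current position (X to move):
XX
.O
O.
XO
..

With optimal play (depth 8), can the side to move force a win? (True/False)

X winning at [XX/.O/O./XO/..]: False

[XX/.O/O./XO/..] X move#1: (1,0):-1/XX/XO/O./XO/.., (2,1):+0/XX/.O/OX/XO/..*, (4,0):-1/XX/.O/O./XO/X., (4,1):-1/XX/.O/O./XO/.X
[XX/.O/OX/XO/..] O move#2: (1,0):+0/XX/OO/OX/XO/..*, (4,0):+0/XX/.O/OX/XO/O., (4,1):+0/XX/.O/OX/XO/.O
[XX/OO/OX/XO/..] X move#3: (4,0):+0/XX/OO/OX/XO/X.*, (4,1):+0/XX/OO/OX/XO/.X
[XX/OO/OX/XO/X.] O move#4: (4,1):+0/XX/OO/OX/XO/XO*
[XX/OO/OX/XO/XO] end (terminal +0, X#5); searched XX/.O/O./XO/.. to 8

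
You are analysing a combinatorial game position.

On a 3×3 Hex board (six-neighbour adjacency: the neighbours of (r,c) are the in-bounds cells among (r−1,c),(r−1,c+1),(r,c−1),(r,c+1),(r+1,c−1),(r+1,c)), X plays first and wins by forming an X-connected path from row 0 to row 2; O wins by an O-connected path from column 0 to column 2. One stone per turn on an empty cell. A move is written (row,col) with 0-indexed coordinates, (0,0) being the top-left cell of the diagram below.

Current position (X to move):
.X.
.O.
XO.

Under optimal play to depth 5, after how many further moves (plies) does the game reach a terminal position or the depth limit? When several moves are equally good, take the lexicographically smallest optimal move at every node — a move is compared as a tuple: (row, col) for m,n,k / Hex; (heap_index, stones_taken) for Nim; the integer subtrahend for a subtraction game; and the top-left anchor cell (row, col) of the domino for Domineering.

p1 X@[.X./.O./XO.]: (0,0)[XX./.O./XO.]-1 (0,2)[.XX/.O./XO.]-1 (1,0)[.X./XO./XO.]+1* (1,2)[.X./.OX/XO.]-1 (2,2)[.X./.O./XOX]-1
p2 O@[.X./XO./XO.] terminal -1; root [.X./.O./XO.] d5

PV length from [.X./.O./XO.]: 1 ply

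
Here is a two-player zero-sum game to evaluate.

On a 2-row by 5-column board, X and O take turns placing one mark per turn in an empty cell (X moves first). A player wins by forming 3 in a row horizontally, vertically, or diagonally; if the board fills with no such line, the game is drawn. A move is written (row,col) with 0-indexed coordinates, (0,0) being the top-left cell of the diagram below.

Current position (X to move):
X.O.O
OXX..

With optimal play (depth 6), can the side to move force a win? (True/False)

X winning at [X.O.O/OXX..]: True

ply 1, X at X.O.O/OXX.. | (0,1)=-1→XXO.O/OXX..; (0,3)=+0→X.OXO/OXX..; (1,3)=+1→X.O.O/OXXX.*; (1,4)=-1→X.O.O/OXX.X
ply 2: X.O.O/OXXX. is terminal -1 (O); from X.O.O/OXX.. depth 6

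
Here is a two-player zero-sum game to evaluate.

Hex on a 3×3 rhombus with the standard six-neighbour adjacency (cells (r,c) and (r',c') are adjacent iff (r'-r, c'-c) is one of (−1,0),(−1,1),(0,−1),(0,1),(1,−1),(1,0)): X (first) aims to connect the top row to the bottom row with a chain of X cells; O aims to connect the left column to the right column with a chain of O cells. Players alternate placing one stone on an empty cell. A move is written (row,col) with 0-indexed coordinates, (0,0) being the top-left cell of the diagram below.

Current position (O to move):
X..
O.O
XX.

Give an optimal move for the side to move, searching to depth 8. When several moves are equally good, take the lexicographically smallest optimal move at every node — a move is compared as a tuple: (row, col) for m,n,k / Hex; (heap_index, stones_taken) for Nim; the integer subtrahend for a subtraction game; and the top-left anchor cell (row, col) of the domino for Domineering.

O's best at [X../O.O/XX.]: (0,1)

ply 1, O at X../O.O/XX. | (0,1)=+1→XO./O.O/XX.*; (0,2)=+1→X.O/O.O/XX.; (1,1)=+1→X../OOO/XX.; (2,2)=-1→X../O.O/XXO
ply 2, X at XO./O.O/XX. | (0,2)=-1→XOX/O.O/XX.*; (1,1)=-1→XO./OXO/XX.; (2,2)=-1→XO./O.O/XXX
ply 3, O at XOX/O.O/XX. | (1,1)=+1→XOX/OOO/XX.*; (2,2)=-1→XOX/O.O/XXO
ply 4: XOX/OOO/XX. is terminal -1 (X); from X../O.O/XX. depth 8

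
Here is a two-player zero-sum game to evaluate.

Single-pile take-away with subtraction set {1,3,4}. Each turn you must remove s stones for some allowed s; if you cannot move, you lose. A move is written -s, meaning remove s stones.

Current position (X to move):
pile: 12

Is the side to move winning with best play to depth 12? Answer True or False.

ply 1, X at 12 | -1=-1→11; -3=+1→9*; -4=-1→8
ply 2, O at 9 | -1=-1→8*; -3=-1→6; -4=-1→5
ply 3, X at 8 | -1=+1→7*; -3=-1→5; -4=-1→4
ply 4, O at 7 | -1=-1→6*; -3=-1→4; -4=-1→3
ply 5, X at 6 | -1=-1→5; -3=-1→3; -4=+1→2*
ply 6, O at 2 | -1=-1→1*
ply 7, X at 1 | -1=+1→0*
ply 8: 0 is terminal -1 (O); from 12 depth 12

X winning at [12]: True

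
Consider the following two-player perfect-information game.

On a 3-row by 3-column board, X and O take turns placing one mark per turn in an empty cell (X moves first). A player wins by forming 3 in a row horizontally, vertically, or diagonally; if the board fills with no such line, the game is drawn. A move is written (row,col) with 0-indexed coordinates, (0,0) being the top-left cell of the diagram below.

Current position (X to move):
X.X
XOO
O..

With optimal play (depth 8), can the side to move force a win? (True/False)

ply 1, X at X.X/XOO/O.. | (0,1)=+1→XXX/XOO/O..*; (2,1)=+0→X.X/XOO/OX.; (2,2)=+0→X.X/XOO/O.X
ply 2: XXX/XOO/O.. is terminal -1 (O); from X.X/XOO/O.. depth 8

X winning at [X.X/XOO/O..]: True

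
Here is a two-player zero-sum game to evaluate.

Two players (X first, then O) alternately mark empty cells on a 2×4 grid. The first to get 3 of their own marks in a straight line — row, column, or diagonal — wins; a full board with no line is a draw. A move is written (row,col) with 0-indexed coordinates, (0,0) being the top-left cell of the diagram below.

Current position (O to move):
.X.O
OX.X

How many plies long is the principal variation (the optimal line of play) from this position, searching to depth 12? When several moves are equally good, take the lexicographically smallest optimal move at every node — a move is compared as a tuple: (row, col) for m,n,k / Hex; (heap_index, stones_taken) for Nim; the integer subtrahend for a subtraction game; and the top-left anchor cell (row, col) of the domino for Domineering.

ply 1, O at .X.O/OX.X | (0,0)=-1→OX.O/OX.X; (0,2)=-1→.XOO/OX.X; (1,2)=+0→.X.O/OXOX*
ply 2, X at .X.O/OXOX | (0,0)=+0→XX.O/OXOX*; (0,2)=+0→.XXO/OXOX
ply 3, O at XX.O/OXOX | (0,2)=+0→XXOO/OXOX*
ply 4: XXOO/OXOX is terminal +0 (X); from .X.O/OX.X depth 12

PV length from [.X.O/OX.X]: 3 plies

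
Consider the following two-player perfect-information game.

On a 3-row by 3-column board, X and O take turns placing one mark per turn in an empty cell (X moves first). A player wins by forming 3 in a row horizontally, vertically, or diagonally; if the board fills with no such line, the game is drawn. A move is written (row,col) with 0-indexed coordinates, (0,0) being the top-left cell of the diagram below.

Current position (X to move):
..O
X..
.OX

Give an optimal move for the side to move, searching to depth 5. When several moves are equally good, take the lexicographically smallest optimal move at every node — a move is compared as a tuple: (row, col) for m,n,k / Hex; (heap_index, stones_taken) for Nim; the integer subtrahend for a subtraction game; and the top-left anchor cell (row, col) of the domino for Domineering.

X's best at [..O/X../.OX]: (0,0)

[..O/X../.OX] X move#1: (0,0):+1/X.O/X../.OX*, (0,1):+0/.XO/X../.OX, (1,1):+1/..O/XX./.OX, (1,2):-1/..O/X.X/.OX, (2,0):+0/..O/X../XOX
[X.O/X../.OX] O move#2: (0,1):-1/XOO/X../.OX*, (1,1):-1/X.O/XO./.OX, (1,2):-1/X.O/X.O/.OX, (2,0):-1/X.O/X../OOX
[XOO/X../.OX] X move#3: (1,1):+1/XOO/XX./.OX*, (1,2):-1/XOO/X.X/.OX, (2,0):+1/XOO/X../XOX
[XOO/XX./.OX] end (terminal -1, O#4); searched ..O/X../.OX to 5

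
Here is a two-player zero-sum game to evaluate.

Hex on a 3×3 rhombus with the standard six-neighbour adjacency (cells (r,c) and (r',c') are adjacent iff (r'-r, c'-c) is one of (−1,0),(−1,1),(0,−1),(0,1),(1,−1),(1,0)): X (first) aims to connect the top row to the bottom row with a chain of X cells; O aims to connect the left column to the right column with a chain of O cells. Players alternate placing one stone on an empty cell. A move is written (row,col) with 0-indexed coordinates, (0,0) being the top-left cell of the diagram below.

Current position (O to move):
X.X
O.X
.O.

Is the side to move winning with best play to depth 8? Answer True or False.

O winning at [X.X/O.X/.O.]: True

p1 O@[X.X/O.X/.O.]: (0,1)[XOX/O.X/.O.]-1 (1,1)[X.X/OOX/.O.]-1 (2,0)[X.X/O.X/OO.]-1 (2,2)[X.X/O.X/.OO]+1*
p2 X@[X.X/O.X/.OO]: (0,1)[XXX/O.X/.OO]-1* (1,1)[X.X/OXX/.OO]-1 (2,0)[X.X/O.X/XOO]-1
p3 O@[XXX/O.X/.OO]: (1,1)[XXX/OOX/.OO]+1* (2,0)[XXX/O.X/OOO]+1
p4 X@[XXX/OOX/.OO] terminal -1; root [X.X/O.X/.O.] d8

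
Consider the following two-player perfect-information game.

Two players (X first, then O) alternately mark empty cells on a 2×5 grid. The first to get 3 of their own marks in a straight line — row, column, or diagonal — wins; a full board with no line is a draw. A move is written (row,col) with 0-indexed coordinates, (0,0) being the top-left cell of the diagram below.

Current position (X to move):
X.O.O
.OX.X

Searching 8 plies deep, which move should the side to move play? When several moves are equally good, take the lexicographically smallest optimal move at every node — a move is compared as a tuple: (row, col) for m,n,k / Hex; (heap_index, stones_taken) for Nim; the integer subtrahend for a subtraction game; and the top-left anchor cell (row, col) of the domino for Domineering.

p1 X@[X.O.O/.OX.X]: (0,1)[XXO.O/.OX.X]-1 (0,3)[X.OXO/.OX.X]+0 (1,0)[X.O.O/XOX.X]-1 (1,3)[X.O.O/.OXXX]+1*
p2 O@[X.O.O/.OXXX] terminal -1; root [X.O.O/.OX.X] d8

X's best at [X.O.O/.OX.X]: (1,3)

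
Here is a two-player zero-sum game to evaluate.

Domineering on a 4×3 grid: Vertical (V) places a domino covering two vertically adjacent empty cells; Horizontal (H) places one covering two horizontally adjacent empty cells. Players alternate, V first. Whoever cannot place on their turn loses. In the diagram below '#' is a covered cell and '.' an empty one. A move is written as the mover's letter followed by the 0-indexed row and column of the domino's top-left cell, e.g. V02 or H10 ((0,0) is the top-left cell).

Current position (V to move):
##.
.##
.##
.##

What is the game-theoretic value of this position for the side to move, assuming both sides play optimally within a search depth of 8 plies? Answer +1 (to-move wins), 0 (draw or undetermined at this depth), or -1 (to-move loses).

ply 1, V at ##./.##/.##/.## | V10=+1→##./###/###/.##*; V20=+1→##./.##/###/###
ply 2: ##./###/###/.## is terminal -1 (H); from ##./.##/.##/.## depth 8

value(##./.##/.##/.##, V) = +1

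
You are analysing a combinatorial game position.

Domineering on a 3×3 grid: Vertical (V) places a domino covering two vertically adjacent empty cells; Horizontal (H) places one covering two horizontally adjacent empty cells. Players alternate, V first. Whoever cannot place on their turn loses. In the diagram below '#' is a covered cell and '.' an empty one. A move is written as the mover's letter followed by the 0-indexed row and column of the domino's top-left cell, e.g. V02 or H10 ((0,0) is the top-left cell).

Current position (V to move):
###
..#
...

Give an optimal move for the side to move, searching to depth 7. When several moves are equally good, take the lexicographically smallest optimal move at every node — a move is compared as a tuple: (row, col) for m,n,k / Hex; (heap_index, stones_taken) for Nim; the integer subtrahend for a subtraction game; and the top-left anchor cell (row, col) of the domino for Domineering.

V's best at [###/..#/...]: V11

p1 V@[###/..#/...]: V10[###/#.#/#..]-1 V11[###/.##/.#.]+1*
p2 H@[###/.##/.#.] terminal -1; root [###/..#/...] d7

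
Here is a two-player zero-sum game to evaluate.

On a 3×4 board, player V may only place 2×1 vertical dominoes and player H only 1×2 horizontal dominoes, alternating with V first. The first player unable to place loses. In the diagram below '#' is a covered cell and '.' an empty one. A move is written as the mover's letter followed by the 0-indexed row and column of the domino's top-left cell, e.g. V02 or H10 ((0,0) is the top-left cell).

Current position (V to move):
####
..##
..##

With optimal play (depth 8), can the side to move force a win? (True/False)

V winning at [####/..##/..##]: True

[####/..##/..##] V move#1: V10:+1/####/#.##/#.##*, V11:+1/####/.###/.###
[####/#.##/#.##] end (terminal -1, H#2); searched ####/..##/..## to 8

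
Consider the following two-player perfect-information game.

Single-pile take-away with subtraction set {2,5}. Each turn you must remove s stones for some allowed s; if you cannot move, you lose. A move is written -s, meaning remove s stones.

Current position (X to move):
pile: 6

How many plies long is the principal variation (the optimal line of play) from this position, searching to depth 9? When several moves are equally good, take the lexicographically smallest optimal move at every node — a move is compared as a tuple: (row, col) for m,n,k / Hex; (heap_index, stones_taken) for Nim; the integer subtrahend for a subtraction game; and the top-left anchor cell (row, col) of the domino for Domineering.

ply 1, X at 6 | -2=+1→4*; -5=+1→1
ply 2, O at 4 | -2=-1→2*
ply 3, X at 2 | -2=+1→0*
ply 4: 0 is terminal -1 (O); from 6 depth 9

PV length from [6]: 3 plies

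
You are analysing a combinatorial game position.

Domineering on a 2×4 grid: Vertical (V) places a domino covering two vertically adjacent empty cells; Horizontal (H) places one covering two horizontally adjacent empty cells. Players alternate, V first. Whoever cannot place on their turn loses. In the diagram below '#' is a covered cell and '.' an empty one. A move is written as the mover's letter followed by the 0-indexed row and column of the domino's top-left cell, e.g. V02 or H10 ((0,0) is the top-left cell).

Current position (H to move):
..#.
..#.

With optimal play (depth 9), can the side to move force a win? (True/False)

H winning at [..#./..#.]: True

ply 1, H at ..#./..#. | H00=+1→###./..#.*; H10=+1→..#./###.
ply 2, V at ###./..#. | V03=-1→####/..##*
ply 3, H at ####/..## | H10=+1→####/####*
ply 4: ####/#### is terminal -1 (V); from ..#./..#. depth 9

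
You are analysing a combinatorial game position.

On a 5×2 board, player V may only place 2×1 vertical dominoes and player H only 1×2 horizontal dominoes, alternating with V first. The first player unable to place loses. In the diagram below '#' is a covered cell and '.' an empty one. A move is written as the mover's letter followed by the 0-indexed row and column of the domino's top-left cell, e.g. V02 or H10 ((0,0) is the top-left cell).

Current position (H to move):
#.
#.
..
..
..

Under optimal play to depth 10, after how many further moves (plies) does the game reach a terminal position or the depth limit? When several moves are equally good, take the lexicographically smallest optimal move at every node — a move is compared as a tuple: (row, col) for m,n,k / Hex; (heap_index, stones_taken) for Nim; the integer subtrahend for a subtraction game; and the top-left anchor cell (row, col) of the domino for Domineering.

PV length from [#./#./../../..]: 3 plies

[#./#./../../..] H move#1: H20:-1/#./#./##/../.., H30:+1/#./#./../##/..*, H40:-1/#./#./../../##
[#./#./../##/..] V move#2: V01:-1/##/##/../##/..*, V11:-1/#./##/.#/##/..
[##/##/../##/..] H move#3: H20:+1/##/##/##/##/..*, H40:+1/##/##/../##/##
[##/##/##/##/..] end (terminal -1, V#4); searched #./#./../../.. to 10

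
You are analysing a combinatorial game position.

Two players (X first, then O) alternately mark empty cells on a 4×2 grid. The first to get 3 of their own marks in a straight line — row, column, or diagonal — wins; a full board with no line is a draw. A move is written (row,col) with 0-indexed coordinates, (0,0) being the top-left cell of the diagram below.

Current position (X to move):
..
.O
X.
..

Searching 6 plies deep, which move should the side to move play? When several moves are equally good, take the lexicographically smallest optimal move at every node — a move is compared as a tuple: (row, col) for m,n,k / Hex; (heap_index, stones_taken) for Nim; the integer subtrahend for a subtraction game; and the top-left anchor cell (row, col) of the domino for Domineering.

X's best at [../.O/X./..]: (1,0)

ply 1, X at ../.O/X./.. | (0,0)=+0→X./.O/X./..; (0,1)=+0→.X/.O/X./..; (1,0)=+1→../XO/X./..*; (2,1)=+0→../.O/XX/..; (3,0)=+0→../.O/X./X.; (3,1)=+0→../.O/X./.X
ply 2, O at ../XO/X./.. | (0,0)=-1→O./XO/X./..*; (0,1)=-1→.O/XO/X./..; (2,1)=-1→../XO/XO/..; (3,0)=-1→../XO/X./O.; (3,1)=-1→../XO/X./.O
ply 3, X at O./XO/X./.. | (0,1)=+0→OX/XO/X./..; (2,1)=+0→O./XO/XX/..; (3,0)=+1→O./XO/X./X.*; (3,1)=+0→O./XO/X./.X
ply 4: O./XO/X./X. is terminal -1 (O); from ../.O/X./.. depth 6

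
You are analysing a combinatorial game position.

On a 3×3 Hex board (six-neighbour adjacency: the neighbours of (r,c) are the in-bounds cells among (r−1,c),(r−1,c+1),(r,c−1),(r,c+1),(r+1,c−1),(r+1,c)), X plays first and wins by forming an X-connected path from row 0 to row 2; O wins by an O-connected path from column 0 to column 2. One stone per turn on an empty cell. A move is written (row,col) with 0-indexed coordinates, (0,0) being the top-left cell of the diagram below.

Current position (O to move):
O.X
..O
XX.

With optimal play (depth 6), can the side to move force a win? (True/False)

ply 1, O at O.X/..O/XX. | (0,1)=-1→OOX/..O/XX.; (1,0)=-1→O.X/O.O/XX.; (1,1)=+1→O.X/.OO/XX.*; (2,2)=-1→O.X/..O/XXO
ply 2, X at O.X/.OO/XX. | (0,1)=-1→OXX/.OO/XX.*; (1,0)=-1→O.X/XOO/XX.; (2,2)=-1→O.X/.OO/XXX
ply 3, O at OXX/.OO/XX. | (1,0)=+1→OXX/OOO/XX.*; (2,2)=-1→OXX/.OO/XXO
ply 4: OXX/OOO/XX. is terminal -1 (X); from O.X/..O/XX. depth 6

O winning at [O.X/..O/XX.]: True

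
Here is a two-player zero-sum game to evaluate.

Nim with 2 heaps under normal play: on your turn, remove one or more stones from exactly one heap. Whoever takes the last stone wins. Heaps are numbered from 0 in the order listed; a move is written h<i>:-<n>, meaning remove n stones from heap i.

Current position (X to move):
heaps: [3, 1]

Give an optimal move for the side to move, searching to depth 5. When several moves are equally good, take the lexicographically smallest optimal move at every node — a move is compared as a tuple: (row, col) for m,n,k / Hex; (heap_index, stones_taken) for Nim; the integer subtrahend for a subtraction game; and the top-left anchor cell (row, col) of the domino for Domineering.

X's best at [(3,1)]: h0:-2

[(3,1)] X move#1: h0:-1:-1/(2,1), h0:-2:+1/(1,1)*, h0:-3:-1/(0,1), h1:-1:-1/(3,0)
[(1,1)] O move#2: h0:-1:-1/(0,1)*, h1:-1:-1/(1,0)
[(0,1)] X move#3: h1:-1:+1/(0,0)*
[(0,0)] end (terminal -1, O#4); searched (3,1) to 5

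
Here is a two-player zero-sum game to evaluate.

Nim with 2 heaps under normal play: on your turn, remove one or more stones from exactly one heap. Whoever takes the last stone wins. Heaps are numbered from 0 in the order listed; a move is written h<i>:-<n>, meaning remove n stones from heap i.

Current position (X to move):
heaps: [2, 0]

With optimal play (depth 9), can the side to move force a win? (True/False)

p1 X@[(2,0)]: h0:-1[(1,0)]-1 h0:-2[(0,0)]+1*
p2 O@[(0,0)] terminal -1; root [(2,0)] d9

X winning at [(2,0)]: True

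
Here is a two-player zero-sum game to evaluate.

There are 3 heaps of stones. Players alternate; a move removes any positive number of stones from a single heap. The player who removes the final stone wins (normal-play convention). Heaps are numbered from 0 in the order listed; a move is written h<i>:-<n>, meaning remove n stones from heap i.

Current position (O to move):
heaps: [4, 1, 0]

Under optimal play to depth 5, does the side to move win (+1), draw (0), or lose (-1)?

value((4,1,0), O) = +1

[(4,1,0)] O move#1: h0:-1:-1/(3,1,0), h0:-2:-1/(2,1,0), h0:-3:+1/(1,1,0)*, h0:-4:-1/(0,1,0), h1:-1:-1/(4,0,0)
[(1,1,0)] X move#2: h0:-1:-1/(0,1,0)*, h1:-1:-1/(1,0,0)
[(0,1,0)] O move#3: h1:-1:+1/(0,0,0)*
[(0,0,0)] end (terminal -1, X#4); searched (4,1,0) to 5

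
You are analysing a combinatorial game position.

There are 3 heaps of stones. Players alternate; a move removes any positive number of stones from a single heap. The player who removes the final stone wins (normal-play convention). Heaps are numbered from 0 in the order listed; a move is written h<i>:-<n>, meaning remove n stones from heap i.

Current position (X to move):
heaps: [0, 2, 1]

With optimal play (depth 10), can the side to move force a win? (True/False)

X winning at [(0,2,1)]: True

ply 1, X at (0,2,1) | h1:-1=+1→(0,1,1)*; h1:-2=-1→(0,0,1); h2:-1=-1→(0,2,0)
ply 2, O at (0,1,1) | h1:-1=-1→(0,0,1)*; h2:-1=-1→(0,1,0)
ply 3, X at (0,0,1) | h2:-1=+1→(0,0,0)*
ply 4: (0,0,0) is terminal -1 (O); from (0,2,1) depth 10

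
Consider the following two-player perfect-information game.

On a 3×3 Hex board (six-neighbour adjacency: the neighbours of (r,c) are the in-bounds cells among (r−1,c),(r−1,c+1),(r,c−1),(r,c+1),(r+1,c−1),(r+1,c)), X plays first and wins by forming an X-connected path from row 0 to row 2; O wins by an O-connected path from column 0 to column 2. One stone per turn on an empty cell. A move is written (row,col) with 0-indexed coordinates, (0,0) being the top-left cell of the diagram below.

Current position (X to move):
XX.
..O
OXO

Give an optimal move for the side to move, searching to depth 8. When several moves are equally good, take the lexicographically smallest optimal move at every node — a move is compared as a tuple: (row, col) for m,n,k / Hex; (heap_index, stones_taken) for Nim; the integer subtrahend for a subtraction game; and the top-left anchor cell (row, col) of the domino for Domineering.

X's best at [XX./..O/OXO]: (1,1)

ply 1, X at XX./..O/OXO | (0,2)=-1→XXX/..O/OXO; (1,0)=-1→XX./X.O/OXO; (1,1)=+1→XX./.XO/OXO*
ply 2: XX./.XO/OXO is terminal -1 (O); from XX./..O/OXO depth 8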